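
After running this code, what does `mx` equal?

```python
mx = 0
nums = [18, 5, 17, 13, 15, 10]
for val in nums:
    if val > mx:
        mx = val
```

Let's trace through this code step by step.

Initialize: mx = 0
Initialize: nums = [18, 5, 17, 13, 15, 10]
Entering loop: for val in nums:

After execution: mx = 18
18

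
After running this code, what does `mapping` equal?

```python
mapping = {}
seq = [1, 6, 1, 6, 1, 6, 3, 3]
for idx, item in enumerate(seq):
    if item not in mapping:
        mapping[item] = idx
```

Let's trace through this code step by step.

Initialize: mapping = {}
Initialize: seq = [1, 6, 1, 6, 1, 6, 3, 3]
Entering loop: for idx, item in enumerate(seq):

After execution: mapping = {1: 0, 6: 1, 3: 6}
{1: 0, 6: 1, 3: 6}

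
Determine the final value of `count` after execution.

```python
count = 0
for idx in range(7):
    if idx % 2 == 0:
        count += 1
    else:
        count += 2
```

Let's trace through this code step by step.

Initialize: count = 0
Entering loop: for idx in range(7):

After execution: count = 10
10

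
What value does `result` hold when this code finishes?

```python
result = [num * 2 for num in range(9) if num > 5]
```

Let's trace through this code step by step.

Initialize: result = [num * 2 for num in range(9) if num > 5]

After execution: result = [12, 14, 16]
[12, 14, 16]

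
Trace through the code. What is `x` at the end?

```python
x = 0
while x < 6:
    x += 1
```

Let's trace through this code step by step.

Initialize: x = 0
Entering loop: while x < 6:

After execution: x = 6
6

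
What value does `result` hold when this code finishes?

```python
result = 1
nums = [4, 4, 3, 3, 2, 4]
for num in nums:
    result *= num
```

Let's trace through this code step by step.

Initialize: result = 1
Initialize: nums = [4, 4, 3, 3, 2, 4]
Entering loop: for num in nums:

After execution: result = 1152
1152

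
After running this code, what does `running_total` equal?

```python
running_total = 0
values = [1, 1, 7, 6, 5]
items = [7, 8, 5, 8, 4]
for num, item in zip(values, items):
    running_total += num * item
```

Let's trace through this code step by step.

Initialize: running_total = 0
Initialize: values = [1, 1, 7, 6, 5]
Initialize: items = [7, 8, 5, 8, 4]
Entering loop: for num, item in zip(values, items):

After execution: running_total = 118
118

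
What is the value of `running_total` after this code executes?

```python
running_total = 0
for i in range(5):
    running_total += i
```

Let's trace through this code step by step.

Initialize: running_total = 0
Entering loop: for i in range(5):

After execution: running_total = 10
10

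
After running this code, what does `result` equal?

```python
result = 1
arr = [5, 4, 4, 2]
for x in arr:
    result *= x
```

Let's trace through this code step by step.

Initialize: result = 1
Initialize: arr = [5, 4, 4, 2]
Entering loop: for x in arr:

After execution: result = 160
160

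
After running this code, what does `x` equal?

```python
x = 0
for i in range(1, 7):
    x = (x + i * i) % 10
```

Let's trace through this code step by step.

Initialize: x = 0
Entering loop: for i in range(1, 7):

After execution: x = 1
1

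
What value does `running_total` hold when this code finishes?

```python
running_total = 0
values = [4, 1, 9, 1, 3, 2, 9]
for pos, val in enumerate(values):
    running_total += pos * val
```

Let's trace through this code step by step.

Initialize: running_total = 0
Initialize: values = [4, 1, 9, 1, 3, 2, 9]
Entering loop: for pos, val in enumerate(values):

After execution: running_total = 98
98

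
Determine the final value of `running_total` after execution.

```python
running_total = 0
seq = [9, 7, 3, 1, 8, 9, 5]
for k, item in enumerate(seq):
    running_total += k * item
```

Let's trace through this code step by step.

Initialize: running_total = 0
Initialize: seq = [9, 7, 3, 1, 8, 9, 5]
Entering loop: for k, item in enumerate(seq):

After execution: running_total = 123
123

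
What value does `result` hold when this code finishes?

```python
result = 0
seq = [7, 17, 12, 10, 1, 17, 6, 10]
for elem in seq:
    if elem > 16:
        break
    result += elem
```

Let's trace through this code step by step.

Initialize: result = 0
Initialize: seq = [7, 17, 12, 10, 1, 17, 6, 10]
Entering loop: for elem in seq:

After execution: result = 7
7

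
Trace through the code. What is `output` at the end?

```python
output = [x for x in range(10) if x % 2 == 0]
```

Let's trace through this code step by step.

Initialize: output = [x for x in range(10) if x % 2 == 0]

After execution: output = [0, 2, 4, 6, 8]
[0, 2, 4, 6, 8]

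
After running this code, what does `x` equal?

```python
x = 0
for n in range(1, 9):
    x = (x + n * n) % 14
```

Let's trace through this code step by step.

Initialize: x = 0
Entering loop: for n in range(1, 9):

After execution: x = 8
8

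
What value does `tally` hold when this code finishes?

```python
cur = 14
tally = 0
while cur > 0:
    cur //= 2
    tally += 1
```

Let's trace through this code step by step.

Initialize: cur = 14
Initialize: tally = 0
Entering loop: while cur > 0:

After execution: tally = 4
4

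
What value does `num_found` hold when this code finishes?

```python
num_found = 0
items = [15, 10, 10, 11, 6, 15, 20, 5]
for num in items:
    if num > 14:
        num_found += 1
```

Let's trace through this code step by step.

Initialize: num_found = 0
Initialize: items = [15, 10, 10, 11, 6, 15, 20, 5]
Entering loop: for num in items:

After execution: num_found = 3
3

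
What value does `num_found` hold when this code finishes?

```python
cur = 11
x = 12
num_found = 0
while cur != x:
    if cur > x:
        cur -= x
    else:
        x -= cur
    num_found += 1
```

Let's trace through this code step by step.

Initialize: cur = 11
Initialize: x = 12
Initialize: num_found = 0
Entering loop: while cur != x:

After execution: num_found = 11
11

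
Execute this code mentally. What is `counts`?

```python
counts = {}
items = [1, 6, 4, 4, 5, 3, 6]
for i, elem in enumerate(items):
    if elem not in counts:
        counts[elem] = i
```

Let's trace through this code step by step.

Initialize: counts = {}
Initialize: items = [1, 6, 4, 4, 5, 3, 6]
Entering loop: for i, elem in enumerate(items):

After execution: counts = {1: 0, 6: 1, 4: 2, 5: 4, 3: 5}
{1: 0, 6: 1, 4: 2, 5: 4, 3: 5}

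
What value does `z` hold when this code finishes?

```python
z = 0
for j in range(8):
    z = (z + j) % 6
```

Let's trace through this code step by step.

Initialize: z = 0
Entering loop: for j in range(8):

After execution: z = 4
4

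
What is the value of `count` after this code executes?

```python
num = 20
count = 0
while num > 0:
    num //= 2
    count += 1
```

Let's trace through this code step by step.

Initialize: num = 20
Initialize: count = 0
Entering loop: while num > 0:

After execution: count = 5
5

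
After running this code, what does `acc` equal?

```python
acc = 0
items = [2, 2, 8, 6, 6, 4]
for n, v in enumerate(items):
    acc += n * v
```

Let's trace through this code step by step.

Initialize: acc = 0
Initialize: items = [2, 2, 8, 6, 6, 4]
Entering loop: for n, v in enumerate(items):

After execution: acc = 80
80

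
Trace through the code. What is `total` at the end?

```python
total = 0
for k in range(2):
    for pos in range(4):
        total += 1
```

Let's trace through this code step by step.

Initialize: total = 0
Entering loop: for k in range(2):

After execution: total = 8
8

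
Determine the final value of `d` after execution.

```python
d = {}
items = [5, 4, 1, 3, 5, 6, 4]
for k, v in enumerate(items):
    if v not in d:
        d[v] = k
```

Let's trace through this code step by step.

Initialize: d = {}
Initialize: items = [5, 4, 1, 3, 5, 6, 4]
Entering loop: for k, v in enumerate(items):

After execution: d = {5: 0, 4: 1, 1: 2, 3: 3, 6: 5}
{5: 0, 4: 1, 1: 2, 3: 3, 6: 5}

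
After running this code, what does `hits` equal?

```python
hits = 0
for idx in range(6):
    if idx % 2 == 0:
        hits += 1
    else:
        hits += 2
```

Let's trace through this code step by step.

Initialize: hits = 0
Entering loop: for idx in range(6):

After execution: hits = 9
9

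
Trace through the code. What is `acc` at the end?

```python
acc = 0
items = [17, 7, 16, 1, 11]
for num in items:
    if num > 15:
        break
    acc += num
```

Let's trace through this code step by step.

Initialize: acc = 0
Initialize: items = [17, 7, 16, 1, 11]
Entering loop: for num in items:

After execution: acc = 0
0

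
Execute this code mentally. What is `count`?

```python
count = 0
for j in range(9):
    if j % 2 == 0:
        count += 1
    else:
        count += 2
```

Let's trace through this code step by step.

Initialize: count = 0
Entering loop: for j in range(9):

After execution: count = 13
13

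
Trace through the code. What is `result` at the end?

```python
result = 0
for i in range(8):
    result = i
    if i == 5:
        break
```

Let's trace through this code step by step.

Initialize: result = 0
Entering loop: for i in range(8):

After execution: result = 5
5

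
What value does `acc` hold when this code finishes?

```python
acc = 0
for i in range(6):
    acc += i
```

Let's trace through this code step by step.

Initialize: acc = 0
Entering loop: for i in range(6):

After execution: acc = 15
15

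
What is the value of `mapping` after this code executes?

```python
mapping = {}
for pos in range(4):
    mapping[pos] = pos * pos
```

Let's trace through this code step by step.

Initialize: mapping = {}
Entering loop: for pos in range(4):

After execution: mapping = {0: 0, 1: 1, 2: 4, 3: 9}
{0: 0, 1: 1, 2: 4, 3: 9}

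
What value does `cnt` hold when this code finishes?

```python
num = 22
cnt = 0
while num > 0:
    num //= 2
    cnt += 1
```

Let's trace through this code step by step.

Initialize: num = 22
Initialize: cnt = 0
Entering loop: while num > 0:

After execution: cnt = 5
5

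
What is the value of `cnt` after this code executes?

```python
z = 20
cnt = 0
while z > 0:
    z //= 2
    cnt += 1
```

Let's trace through this code step by step.

Initialize: z = 20
Initialize: cnt = 0
Entering loop: while z > 0:

After execution: cnt = 5
5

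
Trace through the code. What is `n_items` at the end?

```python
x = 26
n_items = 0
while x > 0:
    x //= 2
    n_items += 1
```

Let's trace through this code step by step.

Initialize: x = 26
Initialize: n_items = 0
Entering loop: while x > 0:

After execution: n_items = 5
5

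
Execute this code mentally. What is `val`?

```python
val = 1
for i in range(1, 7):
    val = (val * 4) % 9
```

Let's trace through this code step by step.

Initialize: val = 1
Entering loop: for i in range(1, 7):

After execution: val = 1
1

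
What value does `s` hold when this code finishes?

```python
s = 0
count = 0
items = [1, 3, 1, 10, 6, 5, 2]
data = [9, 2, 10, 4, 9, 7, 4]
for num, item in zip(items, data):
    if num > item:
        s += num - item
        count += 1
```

Let's trace through this code step by step.

Initialize: s = 0
Initialize: count = 0
Initialize: items = [1, 3, 1, 10, 6, 5, 2]
Initialize: data = [9, 2, 10, 4, 9, 7, 4]
Entering loop: for num, item in zip(items, data):

After execution: s = 7
7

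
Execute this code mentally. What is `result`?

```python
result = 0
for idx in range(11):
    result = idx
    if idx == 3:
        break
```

Let's trace through this code step by step.

Initialize: result = 0
Entering loop: for idx in range(11):

After execution: result = 3
3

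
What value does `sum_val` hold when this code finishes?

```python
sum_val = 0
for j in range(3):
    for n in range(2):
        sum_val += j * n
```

Let's trace through this code step by step.

Initialize: sum_val = 0
Entering loop: for j in range(3):

After execution: sum_val = 3
3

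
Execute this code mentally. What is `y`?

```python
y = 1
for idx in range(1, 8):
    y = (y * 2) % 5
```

Let's trace through this code step by step.

Initialize: y = 1
Entering loop: for idx in range(1, 8):

After execution: y = 3
3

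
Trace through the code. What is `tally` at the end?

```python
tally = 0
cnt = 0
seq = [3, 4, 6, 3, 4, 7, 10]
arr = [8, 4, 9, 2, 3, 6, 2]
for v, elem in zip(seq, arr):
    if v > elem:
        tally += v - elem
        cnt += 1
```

Let's trace through this code step by step.

Initialize: tally = 0
Initialize: cnt = 0
Initialize: seq = [3, 4, 6, 3, 4, 7, 10]
Initialize: arr = [8, 4, 9, 2, 3, 6, 2]
Entering loop: for v, elem in zip(seq, arr):

After execution: tally = 11
11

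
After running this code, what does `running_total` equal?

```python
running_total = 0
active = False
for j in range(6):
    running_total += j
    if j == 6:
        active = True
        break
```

Let's trace through this code step by step.

Initialize: running_total = 0
Initialize: active = False
Entering loop: for j in range(6):

After execution: running_total = 15
15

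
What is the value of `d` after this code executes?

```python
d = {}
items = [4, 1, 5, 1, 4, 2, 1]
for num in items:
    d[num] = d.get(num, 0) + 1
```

Let's trace through this code step by step.

Initialize: d = {}
Initialize: items = [4, 1, 5, 1, 4, 2, 1]
Entering loop: for num in items:

After execution: d = {4: 2, 1: 3, 5: 1, 2: 1}
{4: 2, 1: 3, 5: 1, 2: 1}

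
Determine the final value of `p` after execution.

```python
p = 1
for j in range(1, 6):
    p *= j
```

Let's trace through this code step by step.

Initialize: p = 1
Entering loop: for j in range(1, 6):

After execution: p = 120
120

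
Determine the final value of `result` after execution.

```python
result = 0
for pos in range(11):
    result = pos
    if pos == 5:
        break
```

Let's trace through this code step by step.

Initialize: result = 0
Entering loop: for pos in range(11):

After execution: result = 5
5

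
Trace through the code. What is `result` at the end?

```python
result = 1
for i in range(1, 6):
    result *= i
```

Let's trace through this code step by step.

Initialize: result = 1
Entering loop: for i in range(1, 6):

After execution: result = 120
120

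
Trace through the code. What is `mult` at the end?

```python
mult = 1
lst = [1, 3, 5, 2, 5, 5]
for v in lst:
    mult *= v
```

Let's trace through this code step by step.

Initialize: mult = 1
Initialize: lst = [1, 3, 5, 2, 5, 5]
Entering loop: for v in lst:

After execution: mult = 750
750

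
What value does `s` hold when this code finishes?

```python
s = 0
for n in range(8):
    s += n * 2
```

Let's trace through this code step by step.

Initialize: s = 0
Entering loop: for n in range(8):

After execution: s = 56
56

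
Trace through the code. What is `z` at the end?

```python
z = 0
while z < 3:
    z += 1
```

Let's trace through this code step by step.

Initialize: z = 0
Entering loop: while z < 3:

After execution: z = 3
3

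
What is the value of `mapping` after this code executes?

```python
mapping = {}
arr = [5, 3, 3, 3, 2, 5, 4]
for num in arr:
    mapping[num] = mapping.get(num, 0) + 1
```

Let's trace through this code step by step.

Initialize: mapping = {}
Initialize: arr = [5, 3, 3, 3, 2, 5, 4]
Entering loop: for num in arr:

After execution: mapping = {5: 2, 3: 3, 2: 1, 4: 1}
{5: 2, 3: 3, 2: 1, 4: 1}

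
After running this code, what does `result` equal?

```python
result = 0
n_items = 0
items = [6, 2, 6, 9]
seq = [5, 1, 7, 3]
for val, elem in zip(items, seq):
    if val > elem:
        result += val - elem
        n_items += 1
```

Let's trace through this code step by step.

Initialize: result = 0
Initialize: n_items = 0
Initialize: items = [6, 2, 6, 9]
Initialize: seq = [5, 1, 7, 3]
Entering loop: for val, elem in zip(items, seq):

After execution: result = 8
8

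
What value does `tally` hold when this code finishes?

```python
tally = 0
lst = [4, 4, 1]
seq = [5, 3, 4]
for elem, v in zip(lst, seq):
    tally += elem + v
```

Let's trace through this code step by step.

Initialize: tally = 0
Initialize: lst = [4, 4, 1]
Initialize: seq = [5, 3, 4]
Entering loop: for elem, v in zip(lst, seq):

After execution: tally = 21
21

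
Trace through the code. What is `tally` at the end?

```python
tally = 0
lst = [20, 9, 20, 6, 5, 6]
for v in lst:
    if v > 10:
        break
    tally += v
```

Let's trace through this code step by step.

Initialize: tally = 0
Initialize: lst = [20, 9, 20, 6, 5, 6]
Entering loop: for v in lst:

After execution: tally = 0
0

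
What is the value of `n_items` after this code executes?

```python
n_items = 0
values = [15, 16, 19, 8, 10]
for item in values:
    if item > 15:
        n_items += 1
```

Let's trace through this code step by step.

Initialize: n_items = 0
Initialize: values = [15, 16, 19, 8, 10]
Entering loop: for item in values:

After execution: n_items = 2
2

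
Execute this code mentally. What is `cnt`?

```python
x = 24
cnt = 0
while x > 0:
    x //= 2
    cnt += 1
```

Let's trace through this code step by step.

Initialize: x = 24
Initialize: cnt = 0
Entering loop: while x > 0:

After execution: cnt = 5
5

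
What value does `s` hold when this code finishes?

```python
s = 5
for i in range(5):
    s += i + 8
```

Let's trace through this code step by step.

Initialize: s = 5
Entering loop: for i in range(5):

After execution: s = 55
55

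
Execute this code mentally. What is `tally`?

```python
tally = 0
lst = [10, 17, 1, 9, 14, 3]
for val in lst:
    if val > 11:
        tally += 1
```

Let's trace through this code step by step.

Initialize: tally = 0
Initialize: lst = [10, 17, 1, 9, 14, 3]
Entering loop: for val in lst:

After execution: tally = 2
2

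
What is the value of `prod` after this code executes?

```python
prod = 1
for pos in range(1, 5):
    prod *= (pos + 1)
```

Let's trace through this code step by step.

Initialize: prod = 1
Entering loop: for pos in range(1, 5):

After execution: prod = 120
120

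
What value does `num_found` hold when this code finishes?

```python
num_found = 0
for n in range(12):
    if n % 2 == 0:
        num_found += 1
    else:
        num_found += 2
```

Let's trace through this code step by step.

Initialize: num_found = 0
Entering loop: for n in range(12):

After execution: num_found = 18
18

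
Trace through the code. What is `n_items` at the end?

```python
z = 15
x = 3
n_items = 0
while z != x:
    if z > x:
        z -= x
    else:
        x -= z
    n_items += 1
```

Let's trace through this code step by step.

Initialize: z = 15
Initialize: x = 3
Initialize: n_items = 0
Entering loop: while z != x:

After execution: n_items = 4
4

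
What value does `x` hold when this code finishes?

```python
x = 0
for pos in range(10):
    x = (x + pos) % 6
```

Let's trace through this code step by step.

Initialize: x = 0
Entering loop: for pos in range(10):

After execution: x = 3
3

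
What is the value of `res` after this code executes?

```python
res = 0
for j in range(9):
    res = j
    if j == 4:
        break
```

Let's trace through this code step by step.

Initialize: res = 0
Entering loop: for j in range(9):

After execution: res = 4
4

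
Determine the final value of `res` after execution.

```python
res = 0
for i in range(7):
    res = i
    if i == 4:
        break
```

Let's trace through this code step by step.

Initialize: res = 0
Entering loop: for i in range(7):

After execution: res = 4
4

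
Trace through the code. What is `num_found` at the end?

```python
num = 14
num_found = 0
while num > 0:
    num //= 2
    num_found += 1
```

Let's trace through this code step by step.

Initialize: num = 14
Initialize: num_found = 0
Entering loop: while num > 0:

After execution: num_found = 4
4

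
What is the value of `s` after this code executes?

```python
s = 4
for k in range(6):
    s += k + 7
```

Let's trace through this code step by step.

Initialize: s = 4
Entering loop: for k in range(6):

After execution: s = 61
61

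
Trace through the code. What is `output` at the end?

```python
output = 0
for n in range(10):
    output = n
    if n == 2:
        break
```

Let's trace through this code step by step.

Initialize: output = 0
Entering loop: for n in range(10):

After execution: output = 2
2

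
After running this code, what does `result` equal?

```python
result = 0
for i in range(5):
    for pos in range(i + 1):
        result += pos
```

Let's trace through this code step by step.

Initialize: result = 0
Entering loop: for i in range(5):

After execution: result = 20
20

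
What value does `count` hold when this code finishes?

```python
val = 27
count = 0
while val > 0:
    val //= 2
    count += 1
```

Let's trace through this code step by step.

Initialize: val = 27
Initialize: count = 0
Entering loop: while val > 0:

After execution: count = 5
5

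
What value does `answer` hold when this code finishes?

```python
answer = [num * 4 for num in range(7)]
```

Let's trace through this code step by step.

Initialize: answer = [num * 4 for num in range(7)]

After execution: answer = [0, 4, 8, 12, 16, 20, 24]
[0, 4, 8, 12, 16, 20, 24]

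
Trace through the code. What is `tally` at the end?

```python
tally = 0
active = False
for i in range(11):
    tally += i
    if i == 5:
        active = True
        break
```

Let's trace through this code step by step.

Initialize: tally = 0
Initialize: active = False
Entering loop: for i in range(11):

After execution: tally = 15
15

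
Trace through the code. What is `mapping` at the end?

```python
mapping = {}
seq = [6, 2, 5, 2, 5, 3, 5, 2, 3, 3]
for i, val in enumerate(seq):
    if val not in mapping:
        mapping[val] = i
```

Let's trace through this code step by step.

Initialize: mapping = {}
Initialize: seq = [6, 2, 5, 2, 5, 3, 5, 2, 3, 3]
Entering loop: for i, val in enumerate(seq):

After execution: mapping = {6: 0, 2: 1, 5: 2, 3: 5}
{6: 0, 2: 1, 5: 2, 3: 5}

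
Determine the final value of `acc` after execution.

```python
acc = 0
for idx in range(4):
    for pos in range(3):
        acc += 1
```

Let's trace through this code step by step.

Initialize: acc = 0
Entering loop: for idx in range(4):

After execution: acc = 12
12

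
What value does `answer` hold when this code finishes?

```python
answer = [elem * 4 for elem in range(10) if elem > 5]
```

Let's trace through this code step by step.

Initialize: answer = [elem * 4 for elem in range(10) if elem > 5]

After execution: answer = [24, 28, 32, 36]
[24, 28, 32, 36]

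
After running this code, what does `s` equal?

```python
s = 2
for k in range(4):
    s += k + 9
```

Let's trace through this code step by step.

Initialize: s = 2
Entering loop: for k in range(4):

After execution: s = 44
44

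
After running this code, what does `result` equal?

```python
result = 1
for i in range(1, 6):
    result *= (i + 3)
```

Let's trace through this code step by step.

Initialize: result = 1
Entering loop: for i in range(1, 6):

After execution: result = 6720
6720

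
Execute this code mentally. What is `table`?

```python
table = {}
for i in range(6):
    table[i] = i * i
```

Let's trace through this code step by step.

Initialize: table = {}
Entering loop: for i in range(6):

After execution: table = {0: 0, 1: 1, 2: 4, 3: 9, 4: 16, 5: 25}
{0: 0, 1: 1, 2: 4, 3: 9, 4: 16, 5: 25}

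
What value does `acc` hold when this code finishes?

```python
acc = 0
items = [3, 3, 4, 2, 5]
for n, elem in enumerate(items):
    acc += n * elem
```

Let's trace through this code step by step.

Initialize: acc = 0
Initialize: items = [3, 3, 4, 2, 5]
Entering loop: for n, elem in enumerate(items):

After execution: acc = 37
37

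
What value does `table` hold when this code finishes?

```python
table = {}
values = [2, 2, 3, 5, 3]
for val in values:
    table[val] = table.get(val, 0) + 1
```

Let's trace through this code step by step.

Initialize: table = {}
Initialize: values = [2, 2, 3, 5, 3]
Entering loop: for val in values:

After execution: table = {2: 2, 3: 2, 5: 1}
{2: 2, 3: 2, 5: 1}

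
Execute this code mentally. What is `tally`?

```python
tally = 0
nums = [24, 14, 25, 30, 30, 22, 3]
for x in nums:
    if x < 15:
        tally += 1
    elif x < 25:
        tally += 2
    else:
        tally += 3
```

Let's trace through this code step by step.

Initialize: tally = 0
Initialize: nums = [24, 14, 25, 30, 30, 22, 3]
Entering loop: for x in nums:

After execution: tally = 15
15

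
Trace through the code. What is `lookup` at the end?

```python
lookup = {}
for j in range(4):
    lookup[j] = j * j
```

Let's trace through this code step by step.

Initialize: lookup = {}
Entering loop: for j in range(4):

After execution: lookup = {0: 0, 1: 1, 2: 4, 3: 9}
{0: 0, 1: 1, 2: 4, 3: 9}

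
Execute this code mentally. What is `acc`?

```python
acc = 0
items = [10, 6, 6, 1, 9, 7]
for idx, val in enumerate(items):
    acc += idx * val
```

Let's trace through this code step by step.

Initialize: acc = 0
Initialize: items = [10, 6, 6, 1, 9, 7]
Entering loop: for idx, val in enumerate(items):

After execution: acc = 92
92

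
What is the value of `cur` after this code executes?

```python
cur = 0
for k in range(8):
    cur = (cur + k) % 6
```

Let's trace through this code step by step.

Initialize: cur = 0
Entering loop: for k in range(8):

After execution: cur = 4
4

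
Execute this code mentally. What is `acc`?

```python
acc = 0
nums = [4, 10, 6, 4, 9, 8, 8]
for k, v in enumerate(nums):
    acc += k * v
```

Let's trace through this code step by step.

Initialize: acc = 0
Initialize: nums = [4, 10, 6, 4, 9, 8, 8]
Entering loop: for k, v in enumerate(nums):

After execution: acc = 158
158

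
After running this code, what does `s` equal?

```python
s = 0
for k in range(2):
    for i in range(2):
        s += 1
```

Let's trace through this code step by step.

Initialize: s = 0
Entering loop: for k in range(2):

After execution: s = 4
4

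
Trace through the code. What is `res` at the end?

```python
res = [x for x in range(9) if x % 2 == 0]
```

Let's trace through this code step by step.

Initialize: res = [x for x in range(9) if x % 2 == 0]

After execution: res = [0, 2, 4, 6, 8]
[0, 2, 4, 6, 8]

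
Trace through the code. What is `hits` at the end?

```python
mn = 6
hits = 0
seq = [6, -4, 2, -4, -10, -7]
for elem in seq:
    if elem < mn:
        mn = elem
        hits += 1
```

Let's trace through this code step by step.

Initialize: mn = 6
Initialize: hits = 0
Initialize: seq = [6, -4, 2, -4, -10, -7]
Entering loop: for elem in seq:

After execution: hits = 2
2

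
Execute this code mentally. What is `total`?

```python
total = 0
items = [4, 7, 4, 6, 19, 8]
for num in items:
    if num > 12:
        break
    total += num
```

Let's trace through this code step by step.

Initialize: total = 0
Initialize: items = [4, 7, 4, 6, 19, 8]
Entering loop: for num in items:

After execution: total = 21
21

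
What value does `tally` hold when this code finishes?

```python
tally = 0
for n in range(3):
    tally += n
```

Let's trace through this code step by step.

Initialize: tally = 0
Entering loop: for n in range(3):

After execution: tally = 3
3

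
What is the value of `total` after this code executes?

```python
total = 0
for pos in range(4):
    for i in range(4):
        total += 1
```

Let's trace through this code step by step.

Initialize: total = 0
Entering loop: for pos in range(4):

After execution: total = 16
16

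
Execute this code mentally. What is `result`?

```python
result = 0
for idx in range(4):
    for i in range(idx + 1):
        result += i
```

Let's trace through this code step by step.

Initialize: result = 0
Entering loop: for idx in range(4):

After execution: result = 10
10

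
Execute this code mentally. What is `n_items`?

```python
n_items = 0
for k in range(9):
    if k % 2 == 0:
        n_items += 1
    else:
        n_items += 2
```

Let's trace through this code step by step.

Initialize: n_items = 0
Entering loop: for k in range(9):

After execution: n_items = 13
13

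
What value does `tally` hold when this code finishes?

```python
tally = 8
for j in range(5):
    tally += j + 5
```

Let's trace through this code step by step.

Initialize: tally = 8
Entering loop: for j in range(5):

After execution: tally = 43
43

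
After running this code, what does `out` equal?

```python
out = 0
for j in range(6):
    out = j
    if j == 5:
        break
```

Let's trace through this code step by step.

Initialize: out = 0
Entering loop: for j in range(6):

After execution: out = 5
5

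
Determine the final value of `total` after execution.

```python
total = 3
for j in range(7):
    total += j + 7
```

Let's trace through this code step by step.

Initialize: total = 3
Entering loop: for j in range(7):

After execution: total = 73
73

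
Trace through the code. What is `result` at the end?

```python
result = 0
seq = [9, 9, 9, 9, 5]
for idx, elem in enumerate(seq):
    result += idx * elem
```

Let's trace through this code step by step.

Initialize: result = 0
Initialize: seq = [9, 9, 9, 9, 5]
Entering loop: for idx, elem in enumerate(seq):

After execution: result = 74
74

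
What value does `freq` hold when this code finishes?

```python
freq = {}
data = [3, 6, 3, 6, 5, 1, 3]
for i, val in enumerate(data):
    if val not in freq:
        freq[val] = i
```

Let's trace through this code step by step.

Initialize: freq = {}
Initialize: data = [3, 6, 3, 6, 5, 1, 3]
Entering loop: for i, val in enumerate(data):

After execution: freq = {3: 0, 6: 1, 5: 4, 1: 5}
{3: 0, 6: 1, 5: 4, 1: 5}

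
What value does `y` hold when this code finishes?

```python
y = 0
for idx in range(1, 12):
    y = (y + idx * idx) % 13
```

Let's trace through this code step by step.

Initialize: y = 0
Entering loop: for idx in range(1, 12):

After execution: y = 12
12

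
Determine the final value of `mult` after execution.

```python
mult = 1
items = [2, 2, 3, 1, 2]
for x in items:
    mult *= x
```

Let's trace through this code step by step.

Initialize: mult = 1
Initialize: items = [2, 2, 3, 1, 2]
Entering loop: for x in items:

After execution: mult = 24
24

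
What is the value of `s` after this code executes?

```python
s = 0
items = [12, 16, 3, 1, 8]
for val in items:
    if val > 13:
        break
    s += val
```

Let's trace through this code step by step.

Initialize: s = 0
Initialize: items = [12, 16, 3, 1, 8]
Entering loop: for val in items:

After execution: s = 12
12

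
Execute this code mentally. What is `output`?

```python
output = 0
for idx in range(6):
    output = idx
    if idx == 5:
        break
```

Let's trace through this code step by step.

Initialize: output = 0
Entering loop: for idx in range(6):

After execution: output = 5
5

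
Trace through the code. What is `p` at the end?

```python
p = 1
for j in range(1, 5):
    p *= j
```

Let's trace through this code step by step.

Initialize: p = 1
Entering loop: for j in range(1, 5):

After execution: p = 24
24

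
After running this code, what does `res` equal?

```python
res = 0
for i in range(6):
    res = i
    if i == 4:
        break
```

Let's trace through this code step by step.

Initialize: res = 0
Entering loop: for i in range(6):

After execution: res = 4
4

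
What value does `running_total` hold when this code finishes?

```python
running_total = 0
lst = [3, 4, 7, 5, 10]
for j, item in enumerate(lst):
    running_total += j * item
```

Let's trace through this code step by step.

Initialize: running_total = 0
Initialize: lst = [3, 4, 7, 5, 10]
Entering loop: for j, item in enumerate(lst):

After execution: running_total = 73
73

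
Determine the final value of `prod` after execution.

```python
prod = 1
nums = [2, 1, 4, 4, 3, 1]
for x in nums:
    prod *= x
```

Let's trace through this code step by step.

Initialize: prod = 1
Initialize: nums = [2, 1, 4, 4, 3, 1]
Entering loop: for x in nums:

After execution: prod = 96
96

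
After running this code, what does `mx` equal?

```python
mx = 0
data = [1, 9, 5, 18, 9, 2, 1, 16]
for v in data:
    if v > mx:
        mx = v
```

Let's trace through this code step by step.

Initialize: mx = 0
Initialize: data = [1, 9, 5, 18, 9, 2, 1, 16]
Entering loop: for v in data:

After execution: mx = 18
18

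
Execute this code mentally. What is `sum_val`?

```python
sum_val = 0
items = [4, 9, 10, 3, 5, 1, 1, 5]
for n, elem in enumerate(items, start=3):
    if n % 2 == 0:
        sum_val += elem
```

Let's trace through this code step by step.

Initialize: sum_val = 0
Initialize: items = [4, 9, 10, 3, 5, 1, 1, 5]
Entering loop: for n, elem in enumerate(items, start=3):

After execution: sum_val = 18
18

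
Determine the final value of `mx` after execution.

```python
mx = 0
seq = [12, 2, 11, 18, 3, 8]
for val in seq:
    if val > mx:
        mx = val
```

Let's trace through this code step by step.

Initialize: mx = 0
Initialize: seq = [12, 2, 11, 18, 3, 8]
Entering loop: for val in seq:

After execution: mx = 18
18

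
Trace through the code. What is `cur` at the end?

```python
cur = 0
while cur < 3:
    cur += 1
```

Let's trace through this code step by step.

Initialize: cur = 0
Entering loop: while cur < 3:

After execution: cur = 3
3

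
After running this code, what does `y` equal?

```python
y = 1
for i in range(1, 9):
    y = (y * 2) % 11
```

Let's trace through this code step by step.

Initialize: y = 1
Entering loop: for i in range(1, 9):

After execution: y = 3
3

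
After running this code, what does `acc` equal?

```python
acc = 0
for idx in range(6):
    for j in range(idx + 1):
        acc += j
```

Let's trace through this code step by step.

Initialize: acc = 0
Entering loop: for idx in range(6):

After execution: acc = 35
35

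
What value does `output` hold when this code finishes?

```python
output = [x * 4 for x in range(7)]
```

Let's trace through this code step by step.

Initialize: output = [x * 4 for x in range(7)]

After execution: output = [0, 4, 8, 12, 16, 20, 24]
[0, 4, 8, 12, 16, 20, 24]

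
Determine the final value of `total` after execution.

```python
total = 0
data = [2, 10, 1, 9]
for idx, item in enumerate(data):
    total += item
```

Let's trace through this code step by step.

Initialize: total = 0
Initialize: data = [2, 10, 1, 9]
Entering loop: for idx, item in enumerate(data):

After execution: total = 22
22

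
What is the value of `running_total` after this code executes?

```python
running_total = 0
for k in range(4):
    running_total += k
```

Let's trace through this code step by step.

Initialize: running_total = 0
Entering loop: for k in range(4):

After execution: running_total = 6
6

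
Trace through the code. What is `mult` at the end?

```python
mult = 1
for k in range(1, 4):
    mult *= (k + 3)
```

Let's trace through this code step by step.

Initialize: mult = 1
Entering loop: for k in range(1, 4):

After execution: mult = 120
120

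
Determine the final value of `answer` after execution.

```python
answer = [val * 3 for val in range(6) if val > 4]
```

Let's trace through this code step by step.

Initialize: answer = [val * 3 for val in range(6) if val > 4]

After execution: answer = [15]
[15]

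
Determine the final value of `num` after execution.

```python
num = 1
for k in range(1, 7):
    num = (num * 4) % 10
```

Let's trace through this code step by step.

Initialize: num = 1
Entering loop: for k in range(1, 7):

After execution: num = 6
6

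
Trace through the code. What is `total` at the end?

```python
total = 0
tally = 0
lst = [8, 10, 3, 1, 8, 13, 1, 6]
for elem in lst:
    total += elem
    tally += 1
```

Let's trace through this code step by step.

Initialize: total = 0
Initialize: tally = 0
Initialize: lst = [8, 10, 3, 1, 8, 13, 1, 6]
Entering loop: for elem in lst:

After execution: total = 50
50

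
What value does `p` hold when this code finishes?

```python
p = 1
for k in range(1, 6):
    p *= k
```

Let's trace through this code step by step.

Initialize: p = 1
Entering loop: for k in range(1, 6):

After execution: p = 120
120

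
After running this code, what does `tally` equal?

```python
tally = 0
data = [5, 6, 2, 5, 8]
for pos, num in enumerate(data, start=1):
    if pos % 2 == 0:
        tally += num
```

Let's trace through this code step by step.

Initialize: tally = 0
Initialize: data = [5, 6, 2, 5, 8]
Entering loop: for pos, num in enumerate(data, start=1):

After execution: tally = 11
11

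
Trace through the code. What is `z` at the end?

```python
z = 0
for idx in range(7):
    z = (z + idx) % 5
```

Let's trace through this code step by step.

Initialize: z = 0
Entering loop: for idx in range(7):

After execution: z = 1
1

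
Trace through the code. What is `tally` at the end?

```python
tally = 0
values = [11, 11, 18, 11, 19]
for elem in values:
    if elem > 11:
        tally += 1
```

Let's trace through this code step by step.

Initialize: tally = 0
Initialize: values = [11, 11, 18, 11, 19]
Entering loop: for elem in values:

After execution: tally = 2
2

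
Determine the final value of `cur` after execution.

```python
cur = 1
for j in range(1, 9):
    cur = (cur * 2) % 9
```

Let's trace through this code step by step.

Initialize: cur = 1
Entering loop: for j in range(1, 9):

After execution: cur = 4
4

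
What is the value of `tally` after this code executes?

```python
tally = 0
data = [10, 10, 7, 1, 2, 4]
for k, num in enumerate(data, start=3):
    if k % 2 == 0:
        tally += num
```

Let's trace through this code step by step.

Initialize: tally = 0
Initialize: data = [10, 10, 7, 1, 2, 4]
Entering loop: for k, num in enumerate(data, start=3):

After execution: tally = 15
15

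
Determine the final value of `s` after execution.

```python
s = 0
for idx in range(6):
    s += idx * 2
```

Let's trace through this code step by step.

Initialize: s = 0
Entering loop: for idx in range(6):

After execution: s = 30
30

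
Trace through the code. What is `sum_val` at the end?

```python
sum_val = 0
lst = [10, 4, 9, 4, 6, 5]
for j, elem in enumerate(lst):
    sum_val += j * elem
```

Let's trace through this code step by step.

Initialize: sum_val = 0
Initialize: lst = [10, 4, 9, 4, 6, 5]
Entering loop: for j, elem in enumerate(lst):

After execution: sum_val = 83
83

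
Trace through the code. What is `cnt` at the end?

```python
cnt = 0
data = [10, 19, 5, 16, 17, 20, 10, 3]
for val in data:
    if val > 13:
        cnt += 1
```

Let's trace through this code step by step.

Initialize: cnt = 0
Initialize: data = [10, 19, 5, 16, 17, 20, 10, 3]
Entering loop: for val in data:

After execution: cnt = 4
4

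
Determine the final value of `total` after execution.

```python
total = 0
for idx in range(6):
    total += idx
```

Let's trace through this code step by step.

Initialize: total = 0
Entering loop: for idx in range(6):

After execution: total = 15
15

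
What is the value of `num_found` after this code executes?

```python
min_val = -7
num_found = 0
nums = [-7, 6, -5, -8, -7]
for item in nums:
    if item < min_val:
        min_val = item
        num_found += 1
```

Let's trace through this code step by step.

Initialize: min_val = -7
Initialize: num_found = 0
Initialize: nums = [-7, 6, -5, -8, -7]
Entering loop: for item in nums:

After execution: num_found = 1
1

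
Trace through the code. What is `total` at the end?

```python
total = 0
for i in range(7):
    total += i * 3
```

Let's trace through this code step by step.

Initialize: total = 0
Entering loop: for i in range(7):

After execution: total = 63
63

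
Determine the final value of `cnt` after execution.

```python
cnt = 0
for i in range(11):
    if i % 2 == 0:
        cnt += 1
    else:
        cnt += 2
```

Let's trace through this code step by step.

Initialize: cnt = 0
Entering loop: for i in range(11):

After execution: cnt = 16
16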